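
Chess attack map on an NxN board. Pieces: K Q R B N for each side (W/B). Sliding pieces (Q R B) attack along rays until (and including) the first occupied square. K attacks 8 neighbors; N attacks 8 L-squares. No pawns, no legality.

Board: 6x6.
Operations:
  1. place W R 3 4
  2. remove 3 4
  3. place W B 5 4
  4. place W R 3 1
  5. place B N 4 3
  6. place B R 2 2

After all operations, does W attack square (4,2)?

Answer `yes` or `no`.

Answer: no

Derivation:
Op 1: place WR@(3,4)
Op 2: remove (3,4)
Op 3: place WB@(5,4)
Op 4: place WR@(3,1)
Op 5: place BN@(4,3)
Op 6: place BR@(2,2)
Per-piece attacks for W:
  WR@(3,1): attacks (3,2) (3,3) (3,4) (3,5) (3,0) (4,1) (5,1) (2,1) (1,1) (0,1)
  WB@(5,4): attacks (4,5) (4,3) [ray(-1,-1) blocked at (4,3)]
W attacks (4,2): no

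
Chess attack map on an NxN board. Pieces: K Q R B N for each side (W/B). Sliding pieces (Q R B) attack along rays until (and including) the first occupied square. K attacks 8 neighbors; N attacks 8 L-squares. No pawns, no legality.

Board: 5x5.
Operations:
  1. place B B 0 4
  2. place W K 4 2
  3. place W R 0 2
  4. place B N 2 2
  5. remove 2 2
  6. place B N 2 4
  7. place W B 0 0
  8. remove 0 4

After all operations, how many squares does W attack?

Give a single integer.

Op 1: place BB@(0,4)
Op 2: place WK@(4,2)
Op 3: place WR@(0,2)
Op 4: place BN@(2,2)
Op 5: remove (2,2)
Op 6: place BN@(2,4)
Op 7: place WB@(0,0)
Op 8: remove (0,4)
Per-piece attacks for W:
  WB@(0,0): attacks (1,1) (2,2) (3,3) (4,4)
  WR@(0,2): attacks (0,3) (0,4) (0,1) (0,0) (1,2) (2,2) (3,2) (4,2) [ray(0,-1) blocked at (0,0); ray(1,0) blocked at (4,2)]
  WK@(4,2): attacks (4,3) (4,1) (3,2) (3,3) (3,1)
Union (14 distinct): (0,0) (0,1) (0,3) (0,4) (1,1) (1,2) (2,2) (3,1) (3,2) (3,3) (4,1) (4,2) (4,3) (4,4)

Answer: 14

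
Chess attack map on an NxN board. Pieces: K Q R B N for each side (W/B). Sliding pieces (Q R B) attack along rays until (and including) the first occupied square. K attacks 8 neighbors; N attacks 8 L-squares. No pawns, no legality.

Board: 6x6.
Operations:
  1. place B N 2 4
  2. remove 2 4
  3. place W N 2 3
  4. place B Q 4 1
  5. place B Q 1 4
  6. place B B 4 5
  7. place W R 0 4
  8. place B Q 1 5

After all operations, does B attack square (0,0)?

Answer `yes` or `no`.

Op 1: place BN@(2,4)
Op 2: remove (2,4)
Op 3: place WN@(2,3)
Op 4: place BQ@(4,1)
Op 5: place BQ@(1,4)
Op 6: place BB@(4,5)
Op 7: place WR@(0,4)
Op 8: place BQ@(1,5)
Per-piece attacks for B:
  BQ@(1,4): attacks (1,5) (1,3) (1,2) (1,1) (1,0) (2,4) (3,4) (4,4) (5,4) (0,4) (2,5) (2,3) (0,5) (0,3) [ray(0,1) blocked at (1,5); ray(-1,0) blocked at (0,4); ray(1,-1) blocked at (2,3)]
  BQ@(1,5): attacks (1,4) (2,5) (3,5) (4,5) (0,5) (2,4) (3,3) (4,2) (5,1) (0,4) [ray(0,-1) blocked at (1,4); ray(1,0) blocked at (4,5); ray(-1,-1) blocked at (0,4)]
  BQ@(4,1): attacks (4,2) (4,3) (4,4) (4,5) (4,0) (5,1) (3,1) (2,1) (1,1) (0,1) (5,2) (5,0) (3,2) (2,3) (3,0) [ray(0,1) blocked at (4,5); ray(-1,1) blocked at (2,3)]
  BB@(4,5): attacks (5,4) (3,4) (2,3) [ray(-1,-1) blocked at (2,3)]
B attacks (0,0): no

Answer: no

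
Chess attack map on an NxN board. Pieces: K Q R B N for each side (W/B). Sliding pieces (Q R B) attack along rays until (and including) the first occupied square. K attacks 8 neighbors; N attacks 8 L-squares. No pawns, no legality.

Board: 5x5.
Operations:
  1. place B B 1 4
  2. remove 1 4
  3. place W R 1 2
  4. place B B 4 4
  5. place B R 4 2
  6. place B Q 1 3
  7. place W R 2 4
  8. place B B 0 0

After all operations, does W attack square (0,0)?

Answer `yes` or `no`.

Op 1: place BB@(1,4)
Op 2: remove (1,4)
Op 3: place WR@(1,2)
Op 4: place BB@(4,4)
Op 5: place BR@(4,2)
Op 6: place BQ@(1,3)
Op 7: place WR@(2,4)
Op 8: place BB@(0,0)
Per-piece attacks for W:
  WR@(1,2): attacks (1,3) (1,1) (1,0) (2,2) (3,2) (4,2) (0,2) [ray(0,1) blocked at (1,3); ray(1,0) blocked at (4,2)]
  WR@(2,4): attacks (2,3) (2,2) (2,1) (2,0) (3,4) (4,4) (1,4) (0,4) [ray(1,0) blocked at (4,4)]
W attacks (0,0): no

Answer: no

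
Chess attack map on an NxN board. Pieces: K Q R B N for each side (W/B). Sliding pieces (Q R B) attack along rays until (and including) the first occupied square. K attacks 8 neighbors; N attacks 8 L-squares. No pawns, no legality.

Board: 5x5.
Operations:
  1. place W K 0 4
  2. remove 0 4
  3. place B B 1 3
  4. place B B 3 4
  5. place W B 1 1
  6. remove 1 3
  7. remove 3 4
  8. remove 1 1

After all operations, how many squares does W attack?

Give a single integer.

Answer: 0

Derivation:
Op 1: place WK@(0,4)
Op 2: remove (0,4)
Op 3: place BB@(1,3)
Op 4: place BB@(3,4)
Op 5: place WB@(1,1)
Op 6: remove (1,3)
Op 7: remove (3,4)
Op 8: remove (1,1)
Per-piece attacks for W:
Union (0 distinct): (none)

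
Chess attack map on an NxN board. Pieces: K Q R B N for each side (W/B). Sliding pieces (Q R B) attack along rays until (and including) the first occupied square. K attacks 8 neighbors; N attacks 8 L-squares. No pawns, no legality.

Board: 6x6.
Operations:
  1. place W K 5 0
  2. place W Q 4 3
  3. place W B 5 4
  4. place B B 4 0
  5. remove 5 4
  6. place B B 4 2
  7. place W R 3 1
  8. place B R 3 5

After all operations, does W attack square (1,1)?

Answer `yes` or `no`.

Op 1: place WK@(5,0)
Op 2: place WQ@(4,3)
Op 3: place WB@(5,4)
Op 4: place BB@(4,0)
Op 5: remove (5,4)
Op 6: place BB@(4,2)
Op 7: place WR@(3,1)
Op 8: place BR@(3,5)
Per-piece attacks for W:
  WR@(3,1): attacks (3,2) (3,3) (3,4) (3,5) (3,0) (4,1) (5,1) (2,1) (1,1) (0,1) [ray(0,1) blocked at (3,5)]
  WQ@(4,3): attacks (4,4) (4,5) (4,2) (5,3) (3,3) (2,3) (1,3) (0,3) (5,4) (5,2) (3,4) (2,5) (3,2) (2,1) (1,0) [ray(0,-1) blocked at (4,2)]
  WK@(5,0): attacks (5,1) (4,0) (4,1)
W attacks (1,1): yes

Answer: yes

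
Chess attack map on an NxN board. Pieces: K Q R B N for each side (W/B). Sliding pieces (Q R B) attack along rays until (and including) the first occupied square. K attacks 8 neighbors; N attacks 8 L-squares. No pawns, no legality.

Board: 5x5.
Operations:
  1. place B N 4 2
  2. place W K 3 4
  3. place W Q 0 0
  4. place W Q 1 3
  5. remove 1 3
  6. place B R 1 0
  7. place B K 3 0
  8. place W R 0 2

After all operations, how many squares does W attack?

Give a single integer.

Answer: 16

Derivation:
Op 1: place BN@(4,2)
Op 2: place WK@(3,4)
Op 3: place WQ@(0,0)
Op 4: place WQ@(1,3)
Op 5: remove (1,3)
Op 6: place BR@(1,0)
Op 7: place BK@(3,0)
Op 8: place WR@(0,2)
Per-piece attacks for W:
  WQ@(0,0): attacks (0,1) (0,2) (1,0) (1,1) (2,2) (3,3) (4,4) [ray(0,1) blocked at (0,2); ray(1,0) blocked at (1,0)]
  WR@(0,2): attacks (0,3) (0,4) (0,1) (0,0) (1,2) (2,2) (3,2) (4,2) [ray(0,-1) blocked at (0,0); ray(1,0) blocked at (4,2)]
  WK@(3,4): attacks (3,3) (4,4) (2,4) (4,3) (2,3)
Union (16 distinct): (0,0) (0,1) (0,2) (0,3) (0,4) (1,0) (1,1) (1,2) (2,2) (2,3) (2,4) (3,2) (3,3) (4,2) (4,3) (4,4)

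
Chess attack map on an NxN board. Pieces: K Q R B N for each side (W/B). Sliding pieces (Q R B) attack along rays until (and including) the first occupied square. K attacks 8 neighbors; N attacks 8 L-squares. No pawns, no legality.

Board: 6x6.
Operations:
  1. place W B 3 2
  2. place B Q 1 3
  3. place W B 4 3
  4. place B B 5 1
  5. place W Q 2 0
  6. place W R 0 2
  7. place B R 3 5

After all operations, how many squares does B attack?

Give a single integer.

Op 1: place WB@(3,2)
Op 2: place BQ@(1,3)
Op 3: place WB@(4,3)
Op 4: place BB@(5,1)
Op 5: place WQ@(2,0)
Op 6: place WR@(0,2)
Op 7: place BR@(3,5)
Per-piece attacks for B:
  BQ@(1,3): attacks (1,4) (1,5) (1,2) (1,1) (1,0) (2,3) (3,3) (4,3) (0,3) (2,4) (3,5) (2,2) (3,1) (4,0) (0,4) (0,2) [ray(1,0) blocked at (4,3); ray(1,1) blocked at (3,5); ray(-1,-1) blocked at (0,2)]
  BR@(3,5): attacks (3,4) (3,3) (3,2) (4,5) (5,5) (2,5) (1,5) (0,5) [ray(0,-1) blocked at (3,2)]
  BB@(5,1): attacks (4,2) (3,3) (2,4) (1,5) (4,0)
Union (23 distinct): (0,2) (0,3) (0,4) (0,5) (1,0) (1,1) (1,2) (1,4) (1,5) (2,2) (2,3) (2,4) (2,5) (3,1) (3,2) (3,3) (3,4) (3,5) (4,0) (4,2) (4,3) (4,5) (5,5)

Answer: 23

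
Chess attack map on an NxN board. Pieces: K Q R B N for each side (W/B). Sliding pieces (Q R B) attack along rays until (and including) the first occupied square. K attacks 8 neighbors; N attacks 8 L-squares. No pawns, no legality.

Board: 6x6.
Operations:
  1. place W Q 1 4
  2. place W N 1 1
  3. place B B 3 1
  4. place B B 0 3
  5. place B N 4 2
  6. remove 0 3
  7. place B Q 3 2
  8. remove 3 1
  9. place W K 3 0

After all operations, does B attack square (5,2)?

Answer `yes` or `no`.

Answer: no

Derivation:
Op 1: place WQ@(1,4)
Op 2: place WN@(1,1)
Op 3: place BB@(3,1)
Op 4: place BB@(0,3)
Op 5: place BN@(4,2)
Op 6: remove (0,3)
Op 7: place BQ@(3,2)
Op 8: remove (3,1)
Op 9: place WK@(3,0)
Per-piece attacks for B:
  BQ@(3,2): attacks (3,3) (3,4) (3,5) (3,1) (3,0) (4,2) (2,2) (1,2) (0,2) (4,3) (5,4) (4,1) (5,0) (2,3) (1,4) (2,1) (1,0) [ray(0,-1) blocked at (3,0); ray(1,0) blocked at (4,2); ray(-1,1) blocked at (1,4)]
  BN@(4,2): attacks (5,4) (3,4) (2,3) (5,0) (3,0) (2,1)
B attacks (5,2): no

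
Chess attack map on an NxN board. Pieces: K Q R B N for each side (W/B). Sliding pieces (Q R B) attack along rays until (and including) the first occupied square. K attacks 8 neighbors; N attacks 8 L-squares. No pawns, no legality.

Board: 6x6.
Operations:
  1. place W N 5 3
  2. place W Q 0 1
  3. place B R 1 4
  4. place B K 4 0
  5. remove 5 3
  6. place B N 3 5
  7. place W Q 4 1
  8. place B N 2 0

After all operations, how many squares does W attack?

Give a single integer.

Op 1: place WN@(5,3)
Op 2: place WQ@(0,1)
Op 3: place BR@(1,4)
Op 4: place BK@(4,0)
Op 5: remove (5,3)
Op 6: place BN@(3,5)
Op 7: place WQ@(4,1)
Op 8: place BN@(2,0)
Per-piece attacks for W:
  WQ@(0,1): attacks (0,2) (0,3) (0,4) (0,5) (0,0) (1,1) (2,1) (3,1) (4,1) (1,2) (2,3) (3,4) (4,5) (1,0) [ray(1,0) blocked at (4,1)]
  WQ@(4,1): attacks (4,2) (4,3) (4,4) (4,5) (4,0) (5,1) (3,1) (2,1) (1,1) (0,1) (5,2) (5,0) (3,2) (2,3) (1,4) (3,0) [ray(0,-1) blocked at (4,0); ray(-1,0) blocked at (0,1); ray(-1,1) blocked at (1,4)]
Union (25 distinct): (0,0) (0,1) (0,2) (0,3) (0,4) (0,5) (1,0) (1,1) (1,2) (1,4) (2,1) (2,3) (3,0) (3,1) (3,2) (3,4) (4,0) (4,1) (4,2) (4,3) (4,4) (4,5) (5,0) (5,1) (5,2)

Answer: 25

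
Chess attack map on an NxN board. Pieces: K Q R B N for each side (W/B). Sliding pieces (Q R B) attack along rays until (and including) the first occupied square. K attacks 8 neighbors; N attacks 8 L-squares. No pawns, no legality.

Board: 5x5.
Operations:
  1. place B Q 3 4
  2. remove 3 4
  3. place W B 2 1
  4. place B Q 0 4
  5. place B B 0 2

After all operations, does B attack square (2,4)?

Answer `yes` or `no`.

Answer: yes

Derivation:
Op 1: place BQ@(3,4)
Op 2: remove (3,4)
Op 3: place WB@(2,1)
Op 4: place BQ@(0,4)
Op 5: place BB@(0,2)
Per-piece attacks for B:
  BB@(0,2): attacks (1,3) (2,4) (1,1) (2,0)
  BQ@(0,4): attacks (0,3) (0,2) (1,4) (2,4) (3,4) (4,4) (1,3) (2,2) (3,1) (4,0) [ray(0,-1) blocked at (0,2)]
B attacks (2,4): yes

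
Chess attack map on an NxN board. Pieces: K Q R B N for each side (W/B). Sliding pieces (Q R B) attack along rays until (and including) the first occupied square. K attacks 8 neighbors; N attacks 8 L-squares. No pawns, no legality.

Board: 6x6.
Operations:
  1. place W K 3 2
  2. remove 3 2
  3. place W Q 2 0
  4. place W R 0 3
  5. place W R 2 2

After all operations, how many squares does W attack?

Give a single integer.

Op 1: place WK@(3,2)
Op 2: remove (3,2)
Op 3: place WQ@(2,0)
Op 4: place WR@(0,3)
Op 5: place WR@(2,2)
Per-piece attacks for W:
  WR@(0,3): attacks (0,4) (0,5) (0,2) (0,1) (0,0) (1,3) (2,3) (3,3) (4,3) (5,3)
  WQ@(2,0): attacks (2,1) (2,2) (3,0) (4,0) (5,0) (1,0) (0,0) (3,1) (4,2) (5,3) (1,1) (0,2) [ray(0,1) blocked at (2,2)]
  WR@(2,2): attacks (2,3) (2,4) (2,5) (2,1) (2,0) (3,2) (4,2) (5,2) (1,2) (0,2) [ray(0,-1) blocked at (2,0)]
Union (25 distinct): (0,0) (0,1) (0,2) (0,4) (0,5) (1,0) (1,1) (1,2) (1,3) (2,0) (2,1) (2,2) (2,3) (2,4) (2,5) (3,0) (3,1) (3,2) (3,3) (4,0) (4,2) (4,3) (5,0) (5,2) (5,3)

Answer: 25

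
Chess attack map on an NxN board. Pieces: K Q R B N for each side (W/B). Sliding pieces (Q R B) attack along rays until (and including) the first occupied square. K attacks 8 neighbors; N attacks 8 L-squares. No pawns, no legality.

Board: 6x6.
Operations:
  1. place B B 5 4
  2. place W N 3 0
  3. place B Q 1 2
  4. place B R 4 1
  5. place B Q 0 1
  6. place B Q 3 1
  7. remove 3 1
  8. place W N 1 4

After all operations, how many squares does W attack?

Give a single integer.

Op 1: place BB@(5,4)
Op 2: place WN@(3,0)
Op 3: place BQ@(1,2)
Op 4: place BR@(4,1)
Op 5: place BQ@(0,1)
Op 6: place BQ@(3,1)
Op 7: remove (3,1)
Op 8: place WN@(1,4)
Per-piece attacks for W:
  WN@(1,4): attacks (3,5) (2,2) (3,3) (0,2)
  WN@(3,0): attacks (4,2) (5,1) (2,2) (1,1)
Union (7 distinct): (0,2) (1,1) (2,2) (3,3) (3,5) (4,2) (5,1)

Answer: 7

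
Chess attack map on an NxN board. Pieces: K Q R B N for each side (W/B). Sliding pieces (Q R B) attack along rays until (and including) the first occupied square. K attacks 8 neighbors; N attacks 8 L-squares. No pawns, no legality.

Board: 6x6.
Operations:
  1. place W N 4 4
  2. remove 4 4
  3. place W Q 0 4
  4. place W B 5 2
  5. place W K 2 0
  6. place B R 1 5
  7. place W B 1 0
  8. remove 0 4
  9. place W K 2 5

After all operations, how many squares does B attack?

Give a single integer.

Answer: 7

Derivation:
Op 1: place WN@(4,4)
Op 2: remove (4,4)
Op 3: place WQ@(0,4)
Op 4: place WB@(5,2)
Op 5: place WK@(2,0)
Op 6: place BR@(1,5)
Op 7: place WB@(1,0)
Op 8: remove (0,4)
Op 9: place WK@(2,5)
Per-piece attacks for B:
  BR@(1,5): attacks (1,4) (1,3) (1,2) (1,1) (1,0) (2,5) (0,5) [ray(0,-1) blocked at (1,0); ray(1,0) blocked at (2,5)]
Union (7 distinct): (0,5) (1,0) (1,1) (1,2) (1,3) (1,4) (2,5)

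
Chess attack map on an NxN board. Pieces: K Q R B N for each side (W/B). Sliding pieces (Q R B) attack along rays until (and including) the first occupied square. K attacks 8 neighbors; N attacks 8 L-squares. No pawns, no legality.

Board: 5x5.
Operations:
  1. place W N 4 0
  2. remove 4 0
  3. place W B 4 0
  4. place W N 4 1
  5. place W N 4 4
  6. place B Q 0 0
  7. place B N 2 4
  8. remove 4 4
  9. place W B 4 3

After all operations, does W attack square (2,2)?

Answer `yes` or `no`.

Answer: yes

Derivation:
Op 1: place WN@(4,0)
Op 2: remove (4,0)
Op 3: place WB@(4,0)
Op 4: place WN@(4,1)
Op 5: place WN@(4,4)
Op 6: place BQ@(0,0)
Op 7: place BN@(2,4)
Op 8: remove (4,4)
Op 9: place WB@(4,3)
Per-piece attacks for W:
  WB@(4,0): attacks (3,1) (2,2) (1,3) (0,4)
  WN@(4,1): attacks (3,3) (2,2) (2,0)
  WB@(4,3): attacks (3,4) (3,2) (2,1) (1,0)
W attacks (2,2): yes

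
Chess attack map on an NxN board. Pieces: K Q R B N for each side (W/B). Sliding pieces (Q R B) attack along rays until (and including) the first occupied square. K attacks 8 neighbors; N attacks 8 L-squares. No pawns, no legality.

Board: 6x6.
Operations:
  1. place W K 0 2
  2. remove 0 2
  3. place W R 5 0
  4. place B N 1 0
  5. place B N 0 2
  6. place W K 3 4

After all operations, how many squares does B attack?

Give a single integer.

Answer: 7

Derivation:
Op 1: place WK@(0,2)
Op 2: remove (0,2)
Op 3: place WR@(5,0)
Op 4: place BN@(1,0)
Op 5: place BN@(0,2)
Op 6: place WK@(3,4)
Per-piece attacks for B:
  BN@(0,2): attacks (1,4) (2,3) (1,0) (2,1)
  BN@(1,0): attacks (2,2) (3,1) (0,2)
Union (7 distinct): (0,2) (1,0) (1,4) (2,1) (2,2) (2,3) (3,1)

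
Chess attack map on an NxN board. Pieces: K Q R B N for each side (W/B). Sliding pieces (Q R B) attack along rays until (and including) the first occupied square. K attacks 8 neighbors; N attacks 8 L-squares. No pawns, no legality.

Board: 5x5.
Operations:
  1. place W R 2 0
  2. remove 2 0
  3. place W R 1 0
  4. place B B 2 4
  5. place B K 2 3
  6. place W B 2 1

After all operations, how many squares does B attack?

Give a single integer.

Op 1: place WR@(2,0)
Op 2: remove (2,0)
Op 3: place WR@(1,0)
Op 4: place BB@(2,4)
Op 5: place BK@(2,3)
Op 6: place WB@(2,1)
Per-piece attacks for B:
  BK@(2,3): attacks (2,4) (2,2) (3,3) (1,3) (3,4) (3,2) (1,4) (1,2)
  BB@(2,4): attacks (3,3) (4,2) (1,3) (0,2)
Union (10 distinct): (0,2) (1,2) (1,3) (1,4) (2,2) (2,4) (3,2) (3,3) (3,4) (4,2)

Answer: 10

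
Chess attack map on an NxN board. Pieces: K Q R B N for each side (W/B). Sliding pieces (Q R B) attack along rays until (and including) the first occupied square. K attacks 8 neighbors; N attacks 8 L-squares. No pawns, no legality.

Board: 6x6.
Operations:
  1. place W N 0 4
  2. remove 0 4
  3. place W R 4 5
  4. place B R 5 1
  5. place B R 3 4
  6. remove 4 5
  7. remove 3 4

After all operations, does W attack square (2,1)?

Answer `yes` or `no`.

Answer: no

Derivation:
Op 1: place WN@(0,4)
Op 2: remove (0,4)
Op 3: place WR@(4,5)
Op 4: place BR@(5,1)
Op 5: place BR@(3,4)
Op 6: remove (4,5)
Op 7: remove (3,4)
Per-piece attacks for W:
W attacks (2,1): no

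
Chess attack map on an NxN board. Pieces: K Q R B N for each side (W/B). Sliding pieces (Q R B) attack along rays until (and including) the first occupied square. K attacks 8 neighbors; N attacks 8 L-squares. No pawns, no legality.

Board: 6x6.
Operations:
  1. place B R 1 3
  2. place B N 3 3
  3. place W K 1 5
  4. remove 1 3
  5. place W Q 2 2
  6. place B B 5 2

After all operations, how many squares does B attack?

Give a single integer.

Answer: 11

Derivation:
Op 1: place BR@(1,3)
Op 2: place BN@(3,3)
Op 3: place WK@(1,5)
Op 4: remove (1,3)
Op 5: place WQ@(2,2)
Op 6: place BB@(5,2)
Per-piece attacks for B:
  BN@(3,3): attacks (4,5) (5,4) (2,5) (1,4) (4,1) (5,2) (2,1) (1,2)
  BB@(5,2): attacks (4,3) (3,4) (2,5) (4,1) (3,0)
Union (11 distinct): (1,2) (1,4) (2,1) (2,5) (3,0) (3,4) (4,1) (4,3) (4,5) (5,2) (5,4)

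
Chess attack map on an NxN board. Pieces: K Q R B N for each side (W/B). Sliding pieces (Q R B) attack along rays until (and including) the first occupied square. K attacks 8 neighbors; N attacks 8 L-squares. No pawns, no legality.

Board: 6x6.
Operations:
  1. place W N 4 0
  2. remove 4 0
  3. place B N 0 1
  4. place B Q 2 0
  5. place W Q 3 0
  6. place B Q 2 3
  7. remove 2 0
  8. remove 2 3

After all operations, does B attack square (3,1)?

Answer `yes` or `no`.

Op 1: place WN@(4,0)
Op 2: remove (4,0)
Op 3: place BN@(0,1)
Op 4: place BQ@(2,0)
Op 5: place WQ@(3,0)
Op 6: place BQ@(2,3)
Op 7: remove (2,0)
Op 8: remove (2,3)
Per-piece attacks for B:
  BN@(0,1): attacks (1,3) (2,2) (2,0)
B attacks (3,1): no

Answer: no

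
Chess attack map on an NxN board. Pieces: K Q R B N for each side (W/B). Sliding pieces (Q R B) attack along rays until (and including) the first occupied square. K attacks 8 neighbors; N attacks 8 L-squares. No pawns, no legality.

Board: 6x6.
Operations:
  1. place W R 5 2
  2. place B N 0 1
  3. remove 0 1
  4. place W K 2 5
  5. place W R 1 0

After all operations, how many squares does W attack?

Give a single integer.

Answer: 21

Derivation:
Op 1: place WR@(5,2)
Op 2: place BN@(0,1)
Op 3: remove (0,1)
Op 4: place WK@(2,5)
Op 5: place WR@(1,0)
Per-piece attacks for W:
  WR@(1,0): attacks (1,1) (1,2) (1,3) (1,4) (1,5) (2,0) (3,0) (4,0) (5,0) (0,0)
  WK@(2,5): attacks (2,4) (3,5) (1,5) (3,4) (1,4)
  WR@(5,2): attacks (5,3) (5,4) (5,5) (5,1) (5,0) (4,2) (3,2) (2,2) (1,2) (0,2)
Union (21 distinct): (0,0) (0,2) (1,1) (1,2) (1,3) (1,4) (1,5) (2,0) (2,2) (2,4) (3,0) (3,2) (3,4) (3,5) (4,0) (4,2) (5,0) (5,1) (5,3) (5,4) (5,5)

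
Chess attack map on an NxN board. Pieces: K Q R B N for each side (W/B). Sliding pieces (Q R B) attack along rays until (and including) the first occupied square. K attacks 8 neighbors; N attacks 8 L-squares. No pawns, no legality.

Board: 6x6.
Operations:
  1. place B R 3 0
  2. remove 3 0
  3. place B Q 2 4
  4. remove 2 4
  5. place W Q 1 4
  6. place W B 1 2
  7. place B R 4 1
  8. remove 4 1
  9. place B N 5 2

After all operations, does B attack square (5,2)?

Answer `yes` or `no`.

Answer: no

Derivation:
Op 1: place BR@(3,0)
Op 2: remove (3,0)
Op 3: place BQ@(2,4)
Op 4: remove (2,4)
Op 5: place WQ@(1,4)
Op 6: place WB@(1,2)
Op 7: place BR@(4,1)
Op 8: remove (4,1)
Op 9: place BN@(5,2)
Per-piece attacks for B:
  BN@(5,2): attacks (4,4) (3,3) (4,0) (3,1)
B attacks (5,2): no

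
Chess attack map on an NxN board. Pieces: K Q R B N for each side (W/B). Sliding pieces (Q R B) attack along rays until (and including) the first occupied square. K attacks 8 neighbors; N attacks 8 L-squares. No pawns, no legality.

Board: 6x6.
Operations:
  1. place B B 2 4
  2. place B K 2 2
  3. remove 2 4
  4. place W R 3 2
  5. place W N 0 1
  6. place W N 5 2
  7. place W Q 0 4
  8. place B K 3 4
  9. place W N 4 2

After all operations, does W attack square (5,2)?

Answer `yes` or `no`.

Answer: no

Derivation:
Op 1: place BB@(2,4)
Op 2: place BK@(2,2)
Op 3: remove (2,4)
Op 4: place WR@(3,2)
Op 5: place WN@(0,1)
Op 6: place WN@(5,2)
Op 7: place WQ@(0,4)
Op 8: place BK@(3,4)
Op 9: place WN@(4,2)
Per-piece attacks for W:
  WN@(0,1): attacks (1,3) (2,2) (2,0)
  WQ@(0,4): attacks (0,5) (0,3) (0,2) (0,1) (1,4) (2,4) (3,4) (1,5) (1,3) (2,2) [ray(0,-1) blocked at (0,1); ray(1,0) blocked at (3,4); ray(1,-1) blocked at (2,2)]
  WR@(3,2): attacks (3,3) (3,4) (3,1) (3,0) (4,2) (2,2) [ray(0,1) blocked at (3,4); ray(1,0) blocked at (4,2); ray(-1,0) blocked at (2,2)]
  WN@(4,2): attacks (5,4) (3,4) (2,3) (5,0) (3,0) (2,1)
  WN@(5,2): attacks (4,4) (3,3) (4,0) (3,1)
W attacks (5,2): no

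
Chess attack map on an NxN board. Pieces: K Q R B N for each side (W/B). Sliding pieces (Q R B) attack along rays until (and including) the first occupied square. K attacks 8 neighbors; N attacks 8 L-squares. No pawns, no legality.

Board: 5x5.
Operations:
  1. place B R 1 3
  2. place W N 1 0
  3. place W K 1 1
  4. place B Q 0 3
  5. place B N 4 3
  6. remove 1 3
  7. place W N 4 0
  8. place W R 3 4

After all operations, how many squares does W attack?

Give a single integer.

Op 1: place BR@(1,3)
Op 2: place WN@(1,0)
Op 3: place WK@(1,1)
Op 4: place BQ@(0,3)
Op 5: place BN@(4,3)
Op 6: remove (1,3)
Op 7: place WN@(4,0)
Op 8: place WR@(3,4)
Per-piece attacks for W:
  WN@(1,0): attacks (2,2) (3,1) (0,2)
  WK@(1,1): attacks (1,2) (1,0) (2,1) (0,1) (2,2) (2,0) (0,2) (0,0)
  WR@(3,4): attacks (3,3) (3,2) (3,1) (3,0) (4,4) (2,4) (1,4) (0,4)
  WN@(4,0): attacks (3,2) (2,1)
Union (16 distinct): (0,0) (0,1) (0,2) (0,4) (1,0) (1,2) (1,4) (2,0) (2,1) (2,2) (2,4) (3,0) (3,1) (3,2) (3,3) (4,4)

Answer: 16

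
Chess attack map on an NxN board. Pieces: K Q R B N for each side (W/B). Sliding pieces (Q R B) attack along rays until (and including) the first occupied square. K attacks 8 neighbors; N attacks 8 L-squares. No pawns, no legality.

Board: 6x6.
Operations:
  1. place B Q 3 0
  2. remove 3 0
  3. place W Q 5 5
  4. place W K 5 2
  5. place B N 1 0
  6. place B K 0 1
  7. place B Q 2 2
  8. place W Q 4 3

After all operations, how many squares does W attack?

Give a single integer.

Op 1: place BQ@(3,0)
Op 2: remove (3,0)
Op 3: place WQ@(5,5)
Op 4: place WK@(5,2)
Op 5: place BN@(1,0)
Op 6: place BK@(0,1)
Op 7: place BQ@(2,2)
Op 8: place WQ@(4,3)
Per-piece attacks for W:
  WQ@(4,3): attacks (4,4) (4,5) (4,2) (4,1) (4,0) (5,3) (3,3) (2,3) (1,3) (0,3) (5,4) (5,2) (3,4) (2,5) (3,2) (2,1) (1,0) [ray(1,-1) blocked at (5,2); ray(-1,-1) blocked at (1,0)]
  WK@(5,2): attacks (5,3) (5,1) (4,2) (4,3) (4,1)
  WQ@(5,5): attacks (5,4) (5,3) (5,2) (4,5) (3,5) (2,5) (1,5) (0,5) (4,4) (3,3) (2,2) [ray(0,-1) blocked at (5,2); ray(-1,-1) blocked at (2,2)]
Union (23 distinct): (0,3) (0,5) (1,0) (1,3) (1,5) (2,1) (2,2) (2,3) (2,5) (3,2) (3,3) (3,4) (3,5) (4,0) (4,1) (4,2) (4,3) (4,4) (4,5) (5,1) (5,2) (5,3) (5,4)

Answer: 23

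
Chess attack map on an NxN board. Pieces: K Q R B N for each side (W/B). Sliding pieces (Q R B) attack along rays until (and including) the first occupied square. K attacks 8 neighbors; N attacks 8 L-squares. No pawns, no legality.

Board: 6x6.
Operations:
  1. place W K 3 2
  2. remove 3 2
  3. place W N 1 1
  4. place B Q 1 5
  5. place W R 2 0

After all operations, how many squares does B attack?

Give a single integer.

Op 1: place WK@(3,2)
Op 2: remove (3,2)
Op 3: place WN@(1,1)
Op 4: place BQ@(1,5)
Op 5: place WR@(2,0)
Per-piece attacks for B:
  BQ@(1,5): attacks (1,4) (1,3) (1,2) (1,1) (2,5) (3,5) (4,5) (5,5) (0,5) (2,4) (3,3) (4,2) (5,1) (0,4) [ray(0,-1) blocked at (1,1)]
Union (14 distinct): (0,4) (0,5) (1,1) (1,2) (1,3) (1,4) (2,4) (2,5) (3,3) (3,5) (4,2) (4,5) (5,1) (5,5)

Answer: 14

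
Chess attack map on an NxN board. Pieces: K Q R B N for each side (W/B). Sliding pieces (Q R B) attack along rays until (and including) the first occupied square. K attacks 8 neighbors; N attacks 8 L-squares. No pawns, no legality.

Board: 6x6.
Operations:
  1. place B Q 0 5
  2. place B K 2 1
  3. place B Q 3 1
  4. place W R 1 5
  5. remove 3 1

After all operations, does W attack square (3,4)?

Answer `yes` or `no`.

Answer: no

Derivation:
Op 1: place BQ@(0,5)
Op 2: place BK@(2,1)
Op 3: place BQ@(3,1)
Op 4: place WR@(1,5)
Op 5: remove (3,1)
Per-piece attacks for W:
  WR@(1,5): attacks (1,4) (1,3) (1,2) (1,1) (1,0) (2,5) (3,5) (4,5) (5,5) (0,5) [ray(-1,0) blocked at (0,5)]
W attacks (3,4): no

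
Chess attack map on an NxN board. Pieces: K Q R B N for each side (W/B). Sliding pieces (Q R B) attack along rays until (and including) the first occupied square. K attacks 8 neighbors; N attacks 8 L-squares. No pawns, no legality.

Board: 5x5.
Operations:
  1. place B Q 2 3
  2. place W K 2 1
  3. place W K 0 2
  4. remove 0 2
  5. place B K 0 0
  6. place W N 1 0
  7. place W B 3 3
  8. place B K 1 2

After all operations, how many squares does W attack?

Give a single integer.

Answer: 13

Derivation:
Op 1: place BQ@(2,3)
Op 2: place WK@(2,1)
Op 3: place WK@(0,2)
Op 4: remove (0,2)
Op 5: place BK@(0,0)
Op 6: place WN@(1,0)
Op 7: place WB@(3,3)
Op 8: place BK@(1,2)
Per-piece attacks for W:
  WN@(1,0): attacks (2,2) (3,1) (0,2)
  WK@(2,1): attacks (2,2) (2,0) (3,1) (1,1) (3,2) (3,0) (1,2) (1,0)
  WB@(3,3): attacks (4,4) (4,2) (2,4) (2,2) (1,1) (0,0) [ray(-1,-1) blocked at (0,0)]
Union (13 distinct): (0,0) (0,2) (1,0) (1,1) (1,2) (2,0) (2,2) (2,4) (3,0) (3,1) (3,2) (4,2) (4,4)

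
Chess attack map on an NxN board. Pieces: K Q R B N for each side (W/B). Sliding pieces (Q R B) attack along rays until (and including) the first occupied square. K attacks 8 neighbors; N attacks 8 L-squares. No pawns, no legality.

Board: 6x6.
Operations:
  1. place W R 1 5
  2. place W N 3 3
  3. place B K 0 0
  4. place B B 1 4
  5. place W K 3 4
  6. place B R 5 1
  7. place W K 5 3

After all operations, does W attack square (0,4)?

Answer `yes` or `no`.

Answer: no

Derivation:
Op 1: place WR@(1,5)
Op 2: place WN@(3,3)
Op 3: place BK@(0,0)
Op 4: place BB@(1,4)
Op 5: place WK@(3,4)
Op 6: place BR@(5,1)
Op 7: place WK@(5,3)
Per-piece attacks for W:
  WR@(1,5): attacks (1,4) (2,5) (3,5) (4,5) (5,5) (0,5) [ray(0,-1) blocked at (1,4)]
  WN@(3,3): attacks (4,5) (5,4) (2,5) (1,4) (4,1) (5,2) (2,1) (1,2)
  WK@(3,4): attacks (3,5) (3,3) (4,4) (2,4) (4,5) (4,3) (2,5) (2,3)
  WK@(5,3): attacks (5,4) (5,2) (4,3) (4,4) (4,2)
W attacks (0,4): no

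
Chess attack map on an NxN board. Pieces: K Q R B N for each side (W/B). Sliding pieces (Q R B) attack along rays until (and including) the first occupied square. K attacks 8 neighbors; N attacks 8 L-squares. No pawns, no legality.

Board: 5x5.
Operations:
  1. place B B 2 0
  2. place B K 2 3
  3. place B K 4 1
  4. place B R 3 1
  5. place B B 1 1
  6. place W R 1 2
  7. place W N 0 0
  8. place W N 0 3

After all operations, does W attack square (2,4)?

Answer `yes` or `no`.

Op 1: place BB@(2,0)
Op 2: place BK@(2,3)
Op 3: place BK@(4,1)
Op 4: place BR@(3,1)
Op 5: place BB@(1,1)
Op 6: place WR@(1,2)
Op 7: place WN@(0,0)
Op 8: place WN@(0,3)
Per-piece attacks for W:
  WN@(0,0): attacks (1,2) (2,1)
  WN@(0,3): attacks (2,4) (1,1) (2,2)
  WR@(1,2): attacks (1,3) (1,4) (1,1) (2,2) (3,2) (4,2) (0,2) [ray(0,-1) blocked at (1,1)]
W attacks (2,4): yes

Answer: yes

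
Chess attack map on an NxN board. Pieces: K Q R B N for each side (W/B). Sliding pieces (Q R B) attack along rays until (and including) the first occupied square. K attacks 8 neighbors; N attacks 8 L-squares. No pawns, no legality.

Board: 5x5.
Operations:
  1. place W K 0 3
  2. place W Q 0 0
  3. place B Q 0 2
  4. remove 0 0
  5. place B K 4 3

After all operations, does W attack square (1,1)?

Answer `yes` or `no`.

Answer: no

Derivation:
Op 1: place WK@(0,3)
Op 2: place WQ@(0,0)
Op 3: place BQ@(0,2)
Op 4: remove (0,0)
Op 5: place BK@(4,3)
Per-piece attacks for W:
  WK@(0,3): attacks (0,4) (0,2) (1,3) (1,4) (1,2)
W attacks (1,1): no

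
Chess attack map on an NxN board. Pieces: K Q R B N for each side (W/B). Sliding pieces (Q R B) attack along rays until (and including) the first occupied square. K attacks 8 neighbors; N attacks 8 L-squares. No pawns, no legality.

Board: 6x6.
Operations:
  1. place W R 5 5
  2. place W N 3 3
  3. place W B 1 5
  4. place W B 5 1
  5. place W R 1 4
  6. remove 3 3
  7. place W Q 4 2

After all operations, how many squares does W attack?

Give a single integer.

Op 1: place WR@(5,5)
Op 2: place WN@(3,3)
Op 3: place WB@(1,5)
Op 4: place WB@(5,1)
Op 5: place WR@(1,4)
Op 6: remove (3,3)
Op 7: place WQ@(4,2)
Per-piece attacks for W:
  WR@(1,4): attacks (1,5) (1,3) (1,2) (1,1) (1,0) (2,4) (3,4) (4,4) (5,4) (0,4) [ray(0,1) blocked at (1,5)]
  WB@(1,5): attacks (2,4) (3,3) (4,2) (0,4) [ray(1,-1) blocked at (4,2)]
  WQ@(4,2): attacks (4,3) (4,4) (4,5) (4,1) (4,0) (5,2) (3,2) (2,2) (1,2) (0,2) (5,3) (5,1) (3,3) (2,4) (1,5) (3,1) (2,0) [ray(1,-1) blocked at (5,1); ray(-1,1) blocked at (1,5)]
  WB@(5,1): attacks (4,2) (4,0) [ray(-1,1) blocked at (4,2)]
  WR@(5,5): attacks (5,4) (5,3) (5,2) (5,1) (4,5) (3,5) (2,5) (1,5) [ray(0,-1) blocked at (5,1); ray(-1,0) blocked at (1,5)]
Union (26 distinct): (0,2) (0,4) (1,0) (1,1) (1,2) (1,3) (1,5) (2,0) (2,2) (2,4) (2,5) (3,1) (3,2) (3,3) (3,4) (3,5) (4,0) (4,1) (4,2) (4,3) (4,4) (4,5) (5,1) (5,2) (5,3) (5,4)

Answer: 26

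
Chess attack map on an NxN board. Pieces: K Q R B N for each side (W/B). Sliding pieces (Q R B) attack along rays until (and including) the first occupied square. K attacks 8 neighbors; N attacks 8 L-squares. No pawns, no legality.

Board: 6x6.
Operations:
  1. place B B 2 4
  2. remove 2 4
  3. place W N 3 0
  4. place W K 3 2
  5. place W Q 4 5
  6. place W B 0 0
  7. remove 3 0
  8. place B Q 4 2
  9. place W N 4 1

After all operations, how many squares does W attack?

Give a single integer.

Answer: 21

Derivation:
Op 1: place BB@(2,4)
Op 2: remove (2,4)
Op 3: place WN@(3,0)
Op 4: place WK@(3,2)
Op 5: place WQ@(4,5)
Op 6: place WB@(0,0)
Op 7: remove (3,0)
Op 8: place BQ@(4,2)
Op 9: place WN@(4,1)
Per-piece attacks for W:
  WB@(0,0): attacks (1,1) (2,2) (3,3) (4,4) (5,5)
  WK@(3,2): attacks (3,3) (3,1) (4,2) (2,2) (4,3) (4,1) (2,3) (2,1)
  WN@(4,1): attacks (5,3) (3,3) (2,2) (2,0)
  WQ@(4,5): attacks (4,4) (4,3) (4,2) (5,5) (3,5) (2,5) (1,5) (0,5) (5,4) (3,4) (2,3) (1,2) (0,1) [ray(0,-1) blocked at (4,2)]
Union (21 distinct): (0,1) (0,5) (1,1) (1,2) (1,5) (2,0) (2,1) (2,2) (2,3) (2,5) (3,1) (3,3) (3,4) (3,5) (4,1) (4,2) (4,3) (4,4) (5,3) (5,4) (5,5)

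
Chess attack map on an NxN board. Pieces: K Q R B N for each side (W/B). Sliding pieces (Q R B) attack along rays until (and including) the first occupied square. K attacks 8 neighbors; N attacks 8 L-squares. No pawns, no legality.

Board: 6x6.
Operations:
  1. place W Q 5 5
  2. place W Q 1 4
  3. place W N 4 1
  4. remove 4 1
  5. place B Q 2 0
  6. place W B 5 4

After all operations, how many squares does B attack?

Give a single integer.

Op 1: place WQ@(5,5)
Op 2: place WQ@(1,4)
Op 3: place WN@(4,1)
Op 4: remove (4,1)
Op 5: place BQ@(2,0)
Op 6: place WB@(5,4)
Per-piece attacks for B:
  BQ@(2,0): attacks (2,1) (2,2) (2,3) (2,4) (2,5) (3,0) (4,0) (5,0) (1,0) (0,0) (3,1) (4,2) (5,3) (1,1) (0,2)
Union (15 distinct): (0,0) (0,2) (1,0) (1,1) (2,1) (2,2) (2,3) (2,4) (2,5) (3,0) (3,1) (4,0) (4,2) (5,0) (5,3)

Answer: 15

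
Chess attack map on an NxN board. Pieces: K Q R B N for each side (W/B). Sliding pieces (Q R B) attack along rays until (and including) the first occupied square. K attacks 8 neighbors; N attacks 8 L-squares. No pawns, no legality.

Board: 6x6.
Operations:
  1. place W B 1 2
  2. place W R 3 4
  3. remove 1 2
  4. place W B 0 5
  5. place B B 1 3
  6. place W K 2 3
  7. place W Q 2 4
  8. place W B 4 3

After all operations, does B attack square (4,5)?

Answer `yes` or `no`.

Answer: no

Derivation:
Op 1: place WB@(1,2)
Op 2: place WR@(3,4)
Op 3: remove (1,2)
Op 4: place WB@(0,5)
Op 5: place BB@(1,3)
Op 6: place WK@(2,3)
Op 7: place WQ@(2,4)
Op 8: place WB@(4,3)
Per-piece attacks for B:
  BB@(1,3): attacks (2,4) (2,2) (3,1) (4,0) (0,4) (0,2) [ray(1,1) blocked at (2,4)]
B attacks (4,5): no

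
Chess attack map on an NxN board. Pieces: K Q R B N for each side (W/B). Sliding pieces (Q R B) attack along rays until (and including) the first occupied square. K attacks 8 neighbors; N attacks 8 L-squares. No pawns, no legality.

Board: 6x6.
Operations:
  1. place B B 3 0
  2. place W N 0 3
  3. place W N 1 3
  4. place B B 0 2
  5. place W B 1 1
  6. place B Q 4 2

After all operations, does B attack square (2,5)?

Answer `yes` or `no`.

Answer: no

Derivation:
Op 1: place BB@(3,0)
Op 2: place WN@(0,3)
Op 3: place WN@(1,3)
Op 4: place BB@(0,2)
Op 5: place WB@(1,1)
Op 6: place BQ@(4,2)
Per-piece attacks for B:
  BB@(0,2): attacks (1,3) (1,1) [ray(1,1) blocked at (1,3); ray(1,-1) blocked at (1,1)]
  BB@(3,0): attacks (4,1) (5,2) (2,1) (1,2) (0,3) [ray(-1,1) blocked at (0,3)]
  BQ@(4,2): attacks (4,3) (4,4) (4,5) (4,1) (4,0) (5,2) (3,2) (2,2) (1,2) (0,2) (5,3) (5,1) (3,3) (2,4) (1,5) (3,1) (2,0) [ray(-1,0) blocked at (0,2)]
B attacks (2,5): no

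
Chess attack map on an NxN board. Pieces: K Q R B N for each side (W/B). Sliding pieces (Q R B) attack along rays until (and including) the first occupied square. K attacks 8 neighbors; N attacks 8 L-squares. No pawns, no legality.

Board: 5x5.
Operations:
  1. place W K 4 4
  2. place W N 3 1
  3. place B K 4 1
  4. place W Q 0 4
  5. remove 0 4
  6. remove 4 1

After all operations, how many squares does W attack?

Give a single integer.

Answer: 6

Derivation:
Op 1: place WK@(4,4)
Op 2: place WN@(3,1)
Op 3: place BK@(4,1)
Op 4: place WQ@(0,4)
Op 5: remove (0,4)
Op 6: remove (4,1)
Per-piece attacks for W:
  WN@(3,1): attacks (4,3) (2,3) (1,2) (1,0)
  WK@(4,4): attacks (4,3) (3,4) (3,3)
Union (6 distinct): (1,0) (1,2) (2,3) (3,3) (3,4) (4,3)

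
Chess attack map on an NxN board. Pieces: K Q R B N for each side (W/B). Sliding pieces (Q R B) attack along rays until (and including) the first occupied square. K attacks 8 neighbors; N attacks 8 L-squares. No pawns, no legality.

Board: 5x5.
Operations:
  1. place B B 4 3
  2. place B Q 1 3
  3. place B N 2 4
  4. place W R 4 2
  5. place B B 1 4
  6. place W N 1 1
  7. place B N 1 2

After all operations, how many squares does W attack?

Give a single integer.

Op 1: place BB@(4,3)
Op 2: place BQ@(1,3)
Op 3: place BN@(2,4)
Op 4: place WR@(4,2)
Op 5: place BB@(1,4)
Op 6: place WN@(1,1)
Op 7: place BN@(1,2)
Per-piece attacks for W:
  WN@(1,1): attacks (2,3) (3,2) (0,3) (3,0)
  WR@(4,2): attacks (4,3) (4,1) (4,0) (3,2) (2,2) (1,2) [ray(0,1) blocked at (4,3); ray(-1,0) blocked at (1,2)]
Union (9 distinct): (0,3) (1,2) (2,2) (2,3) (3,0) (3,2) (4,0) (4,1) (4,3)

Answer: 9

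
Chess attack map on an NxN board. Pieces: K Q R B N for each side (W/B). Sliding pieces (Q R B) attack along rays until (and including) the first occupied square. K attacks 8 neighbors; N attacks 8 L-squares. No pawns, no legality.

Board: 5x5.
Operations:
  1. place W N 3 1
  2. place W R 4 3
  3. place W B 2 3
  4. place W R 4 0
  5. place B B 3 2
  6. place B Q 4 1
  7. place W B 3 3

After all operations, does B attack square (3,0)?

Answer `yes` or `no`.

Answer: yes

Derivation:
Op 1: place WN@(3,1)
Op 2: place WR@(4,3)
Op 3: place WB@(2,3)
Op 4: place WR@(4,0)
Op 5: place BB@(3,2)
Op 6: place BQ@(4,1)
Op 7: place WB@(3,3)
Per-piece attacks for B:
  BB@(3,2): attacks (4,3) (4,1) (2,3) (2,1) (1,0) [ray(1,1) blocked at (4,3); ray(1,-1) blocked at (4,1); ray(-1,1) blocked at (2,3)]
  BQ@(4,1): attacks (4,2) (4,3) (4,0) (3,1) (3,2) (3,0) [ray(0,1) blocked at (4,3); ray(0,-1) blocked at (4,0); ray(-1,0) blocked at (3,1); ray(-1,1) blocked at (3,2)]
B attacks (3,0): yes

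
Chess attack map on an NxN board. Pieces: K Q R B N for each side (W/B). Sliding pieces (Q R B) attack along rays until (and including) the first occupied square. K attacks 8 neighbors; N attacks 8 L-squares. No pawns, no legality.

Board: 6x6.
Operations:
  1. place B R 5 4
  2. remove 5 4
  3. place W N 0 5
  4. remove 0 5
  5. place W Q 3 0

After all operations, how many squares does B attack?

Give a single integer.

Answer: 0

Derivation:
Op 1: place BR@(5,4)
Op 2: remove (5,4)
Op 3: place WN@(0,5)
Op 4: remove (0,5)
Op 5: place WQ@(3,0)
Per-piece attacks for B:
Union (0 distinct): (none)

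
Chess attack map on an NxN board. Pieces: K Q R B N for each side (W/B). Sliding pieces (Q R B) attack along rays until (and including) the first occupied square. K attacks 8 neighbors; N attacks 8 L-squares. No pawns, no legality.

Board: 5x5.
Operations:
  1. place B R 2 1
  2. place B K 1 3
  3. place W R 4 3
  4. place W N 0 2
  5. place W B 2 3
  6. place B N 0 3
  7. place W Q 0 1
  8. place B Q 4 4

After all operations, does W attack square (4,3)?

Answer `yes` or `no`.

Answer: no

Derivation:
Op 1: place BR@(2,1)
Op 2: place BK@(1,3)
Op 3: place WR@(4,3)
Op 4: place WN@(0,2)
Op 5: place WB@(2,3)
Op 6: place BN@(0,3)
Op 7: place WQ@(0,1)
Op 8: place BQ@(4,4)
Per-piece attacks for W:
  WQ@(0,1): attacks (0,2) (0,0) (1,1) (2,1) (1,2) (2,3) (1,0) [ray(0,1) blocked at (0,2); ray(1,0) blocked at (2,1); ray(1,1) blocked at (2,3)]
  WN@(0,2): attacks (1,4) (2,3) (1,0) (2,1)
  WB@(2,3): attacks (3,4) (3,2) (4,1) (1,4) (1,2) (0,1) [ray(-1,-1) blocked at (0,1)]
  WR@(4,3): attacks (4,4) (4,2) (4,1) (4,0) (3,3) (2,3) [ray(0,1) blocked at (4,4); ray(-1,0) blocked at (2,3)]
W attacks (4,3): no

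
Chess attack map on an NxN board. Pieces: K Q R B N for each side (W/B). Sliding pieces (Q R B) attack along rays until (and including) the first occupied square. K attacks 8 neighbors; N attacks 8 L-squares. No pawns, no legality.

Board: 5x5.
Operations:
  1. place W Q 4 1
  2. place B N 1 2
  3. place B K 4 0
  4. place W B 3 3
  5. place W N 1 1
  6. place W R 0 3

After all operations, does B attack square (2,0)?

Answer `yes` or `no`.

Op 1: place WQ@(4,1)
Op 2: place BN@(1,2)
Op 3: place BK@(4,0)
Op 4: place WB@(3,3)
Op 5: place WN@(1,1)
Op 6: place WR@(0,3)
Per-piece attacks for B:
  BN@(1,2): attacks (2,4) (3,3) (0,4) (2,0) (3,1) (0,0)
  BK@(4,0): attacks (4,1) (3,0) (3,1)
B attacks (2,0): yes

Answer: yes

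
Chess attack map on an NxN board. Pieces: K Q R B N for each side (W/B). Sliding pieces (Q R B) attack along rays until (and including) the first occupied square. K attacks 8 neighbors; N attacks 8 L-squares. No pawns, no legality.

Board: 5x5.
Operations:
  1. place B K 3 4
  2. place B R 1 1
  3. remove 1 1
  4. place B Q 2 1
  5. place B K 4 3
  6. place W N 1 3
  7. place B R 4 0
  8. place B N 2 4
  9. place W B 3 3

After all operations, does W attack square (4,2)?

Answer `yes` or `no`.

Op 1: place BK@(3,4)
Op 2: place BR@(1,1)
Op 3: remove (1,1)
Op 4: place BQ@(2,1)
Op 5: place BK@(4,3)
Op 6: place WN@(1,3)
Op 7: place BR@(4,0)
Op 8: place BN@(2,4)
Op 9: place WB@(3,3)
Per-piece attacks for W:
  WN@(1,3): attacks (3,4) (2,1) (3,2) (0,1)
  WB@(3,3): attacks (4,4) (4,2) (2,4) (2,2) (1,1) (0,0) [ray(-1,1) blocked at (2,4)]
W attacks (4,2): yes

Answer: yes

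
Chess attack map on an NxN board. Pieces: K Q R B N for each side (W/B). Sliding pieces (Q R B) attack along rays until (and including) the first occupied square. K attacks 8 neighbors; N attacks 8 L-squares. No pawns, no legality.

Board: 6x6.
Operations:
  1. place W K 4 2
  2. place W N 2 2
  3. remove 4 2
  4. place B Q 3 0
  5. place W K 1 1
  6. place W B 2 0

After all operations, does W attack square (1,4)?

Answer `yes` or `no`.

Op 1: place WK@(4,2)
Op 2: place WN@(2,2)
Op 3: remove (4,2)
Op 4: place BQ@(3,0)
Op 5: place WK@(1,1)
Op 6: place WB@(2,0)
Per-piece attacks for W:
  WK@(1,1): attacks (1,2) (1,0) (2,1) (0,1) (2,2) (2,0) (0,2) (0,0)
  WB@(2,0): attacks (3,1) (4,2) (5,3) (1,1) [ray(-1,1) blocked at (1,1)]
  WN@(2,2): attacks (3,4) (4,3) (1,4) (0,3) (3,0) (4,1) (1,0) (0,1)
W attacks (1,4): yes

Answer: yes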